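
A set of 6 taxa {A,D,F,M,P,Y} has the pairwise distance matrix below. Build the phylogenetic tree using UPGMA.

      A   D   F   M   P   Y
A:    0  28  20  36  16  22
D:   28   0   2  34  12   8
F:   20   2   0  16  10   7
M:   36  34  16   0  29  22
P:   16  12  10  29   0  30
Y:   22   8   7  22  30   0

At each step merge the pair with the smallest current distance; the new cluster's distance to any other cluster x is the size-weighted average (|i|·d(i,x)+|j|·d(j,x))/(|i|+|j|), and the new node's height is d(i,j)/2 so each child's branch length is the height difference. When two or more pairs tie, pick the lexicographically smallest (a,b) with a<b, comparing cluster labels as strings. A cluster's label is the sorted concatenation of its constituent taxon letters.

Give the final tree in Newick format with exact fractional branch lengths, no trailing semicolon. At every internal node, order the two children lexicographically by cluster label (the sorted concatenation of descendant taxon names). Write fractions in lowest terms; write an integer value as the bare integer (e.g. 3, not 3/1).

1. join D+F (d=2) ⇒ DF; edges |D|=1, |F|=1
  updated: d(A,DF)=24, d(DF,M)=25, d(DF,P)=11, d(DF,Y)=15/2
2. join DF+Y (d=15/2) ⇒ DFY; edges |DF|=11/4, |Y|=15/4
  updated: d(A,DFY)=70/3, d(DFY,M)=24, d(DFY,P)=52/3
3. join A+P (d=16) ⇒ AP; edges |A|=8, |P|=8
  updated: d(AP,DFY)=61/3, d(AP,M)=65/2
4. join AP+DFY (d=61/3) ⇒ ADFPY; edges |AP|=13/6, |DFY|=77/12
  updated: d(ADFPY,M)=137/5
5. join ADFPY+M (d=137/5) ⇒ ADFMPY; edges |ADFPY|=53/15, |M|=137/10
final tree: (((A:8,P:8):13/6,((D:1,F:1):11/4,Y:15/4):77/12):53/15,M:137/10)
total length: 3019/60

(((A:8,P:8):13/6,((D:1,F:1):11/4,Y:15/4):77/12):53/15,M:137/10)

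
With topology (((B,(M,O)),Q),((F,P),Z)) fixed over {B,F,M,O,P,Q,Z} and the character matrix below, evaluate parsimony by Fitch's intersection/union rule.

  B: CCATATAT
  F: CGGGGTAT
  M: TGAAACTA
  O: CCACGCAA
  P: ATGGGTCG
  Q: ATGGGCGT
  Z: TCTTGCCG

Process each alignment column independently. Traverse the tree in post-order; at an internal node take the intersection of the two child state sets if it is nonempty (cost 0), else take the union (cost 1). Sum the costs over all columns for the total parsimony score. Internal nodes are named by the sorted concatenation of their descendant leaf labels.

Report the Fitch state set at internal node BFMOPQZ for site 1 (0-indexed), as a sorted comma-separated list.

C,T

[col 0] MO: children M:{T}, O:{C} ∪→ {C,T}; cost 1
[col 0] BMO: children B:{C}, MO:{C,T} ∩→ {C}; cost 0
[col 0] BMOQ: children BMO:{C}, Q:{A} ∪→ {A,C}; cost 1
[col 0] FP: children F:{C}, P:{A} ∪→ {A,C}; cost 1
[col 0] FPZ: children FP:{A,C}, Z:{T} ∪→ {A,C,T}; cost 1
[col 0] BFMOPQZ: children BMOQ:{A,C}, FPZ:{A,C,T} ∩→ {A,C}; cost 0
[col 1] MO: children M:{G}, O:{C} ∪→ {C,G}; cost 1
[col 1] BMO: children B:{C}, MO:{C,G} ∩→ {C}; cost 0
[col 1] BMOQ: children BMO:{C}, Q:{T} ∪→ {C,T}; cost 1
[col 1] FP: children F:{G}, P:{T} ∪→ {G,T}; cost 1
[col 1] FPZ: children FP:{G,T}, Z:{C} ∪→ {C,G,T}; cost 1
[col 1] BFMOPQZ: children BMOQ:{C,T}, FPZ:{C,G,T} ∩→ {C,T}; cost 0
[col 2] MO: children M:{A}, O:{A} ∩→ {A}; cost 0
[col 2] BMO: children B:{A}, MO:{A} ∩→ {A}; cost 0
[col 2] BMOQ: children BMO:{A}, Q:{G} ∪→ {A,G}; cost 1
[col 2] FP: children F:{G}, P:{G} ∩→ {G}; cost 0
[col 2] FPZ: children FP:{G}, Z:{T} ∪→ {G,T}; cost 1
[col 2] BFMOPQZ: children BMOQ:{A,G}, FPZ:{G,T} ∩→ {G}; cost 0
[col 3] MO: children M:{A}, O:{C} ∪→ {A,C}; cost 1
[col 3] BMO: children B:{T}, MO:{A,C} ∪→ {A,C,T}; cost 1
[col 3] BMOQ: children BMO:{A,C,T}, Q:{G} ∪→ {A,C,G,T}; cost 1
[col 3] FP: children F:{G}, P:{G} ∩→ {G}; cost 0
[col 3] FPZ: children FP:{G}, Z:{T} ∪→ {G,T}; cost 1
[col 3] BFMOPQZ: children BMOQ:{A,C,G,T}, FPZ:{G,T} ∩→ {G,T}; cost 0
[col 4] MO: children M:{A}, O:{G} ∪→ {A,G}; cost 1
[col 4] BMO: children B:{A}, MO:{A,G} ∩→ {A}; cost 0
[col 4] BMOQ: children BMO:{A}, Q:{G} ∪→ {A,G}; cost 1
[col 4] FP: children F:{G}, P:{G} ∩→ {G}; cost 0
[col 4] FPZ: children FP:{G}, Z:{G} ∩→ {G}; cost 0
[col 4] BFMOPQZ: children BMOQ:{A,G}, FPZ:{G} ∩→ {G}; cost 0
[col 5] MO: children M:{C}, O:{C} ∩→ {C}; cost 0
[col 5] BMO: children B:{T}, MO:{C} ∪→ {C,T}; cost 1
[col 5] BMOQ: children BMO:{C,T}, Q:{C} ∩→ {C}; cost 0
[col 5] FP: children F:{T}, P:{T} ∩→ {T}; cost 0
[col 5] FPZ: children FP:{T}, Z:{C} ∪→ {C,T}; cost 1
[col 5] BFMOPQZ: children BMOQ:{C}, FPZ:{C,T} ∩→ {C}; cost 0
[col 6] MO: children M:{T}, O:{A} ∪→ {A,T}; cost 1
[col 6] BMO: children B:{A}, MO:{A,T} ∩→ {A}; cost 0
[col 6] BMOQ: children BMO:{A}, Q:{G} ∪→ {A,G}; cost 1
[col 6] FP: children F:{A}, P:{C} ∪→ {A,C}; cost 1
[col 6] FPZ: children FP:{A,C}, Z:{C} ∩→ {C}; cost 0
[col 6] BFMOPQZ: children BMOQ:{A,G}, FPZ:{C} ∪→ {A,C,G}; cost 1
[col 7] MO: children M:{A}, O:{A} ∩→ {A}; cost 0
[col 7] BMO: children B:{T}, MO:{A} ∪→ {A,T}; cost 1
[col 7] BMOQ: children BMO:{A,T}, Q:{T} ∩→ {T}; cost 0
[col 7] FP: children F:{T}, P:{G} ∪→ {G,T}; cost 1
[col 7] FPZ: children FP:{G,T}, Z:{G} ∩→ {G}; cost 0
[col 7] BFMOPQZ: children BMOQ:{T}, FPZ:{G} ∪→ {G,T}; cost 1
per-site changes: [4, 4, 2, 4, 2, 2, 4, 3]; total = 25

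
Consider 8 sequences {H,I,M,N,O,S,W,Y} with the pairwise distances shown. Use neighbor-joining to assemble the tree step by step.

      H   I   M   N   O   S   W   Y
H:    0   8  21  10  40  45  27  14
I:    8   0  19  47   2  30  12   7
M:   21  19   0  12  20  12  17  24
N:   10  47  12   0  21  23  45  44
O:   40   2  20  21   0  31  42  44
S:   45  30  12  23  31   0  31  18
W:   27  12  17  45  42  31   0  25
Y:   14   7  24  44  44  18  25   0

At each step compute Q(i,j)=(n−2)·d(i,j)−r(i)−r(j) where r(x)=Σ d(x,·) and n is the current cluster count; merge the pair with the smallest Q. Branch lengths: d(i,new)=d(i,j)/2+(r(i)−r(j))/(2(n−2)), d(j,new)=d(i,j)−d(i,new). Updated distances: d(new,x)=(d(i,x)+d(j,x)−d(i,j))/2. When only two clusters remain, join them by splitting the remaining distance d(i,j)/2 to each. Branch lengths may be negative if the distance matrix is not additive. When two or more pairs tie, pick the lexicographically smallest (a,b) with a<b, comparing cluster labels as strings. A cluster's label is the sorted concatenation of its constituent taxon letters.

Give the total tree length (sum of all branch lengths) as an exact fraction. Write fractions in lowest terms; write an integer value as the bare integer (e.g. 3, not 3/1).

1. join I+O (d=2, Q=-313) ⇒ IO; edges |I|=-21/4, |O|=29/4
  updated: d(H,IO)=23, d(IO,M)=37/2, d(IO,N)=33, d(IO,S)=59/2, d(IO,W)=26, d(IO,Y)=49/2
2. join H+N (d=10, Q=-257) ⇒ HN; edges |H|=23/10, |N|=77/10
  updated: d(HN,IO)=23, d(HN,M)=23/2, d(HN,S)=29, d(HN,W)=31, d(HN,Y)=24
3. join S+Y (d=18, Q=-163) ⇒ SY; edges |S|=19/2, |Y|=17/2
  updated: d(HN,SY)=35/2, d(IO,SY)=18, d(M,SY)=9, d(SY,W)=19
4. join HN+M (d=23/2, Q=-209/2) ⇒ HMN; edges |HN|=41/4, |M|=5/4
  updated: d(HMN,IO)=15, d(HMN,SY)=15/2, d(HMN,W)=73/4
5. join HMN+SY (d=15/2, Q=-281/4) ⇒ HMNSY; edges |HMN|=45/16, |SY|=75/16
  updated: d(HMNSY,IO)=51/4, d(HMNSY,W)=119/8
6. join HMNSY+IO (d=51/4, Q=-429/8) ⇒ HIMNOSY; edges |HMNSY|=13/16, |IO|=191/16
  updated: d(HIMNOSY,W)=225/16
7. join HIMNOSY+W (d=225/16) ⇒ HIMNOSWY; edges |HIMNOSY|=225/32, |W|=225/32
final tree: (((((H:23/10,N:77/10):41/4,M:5/4):45/16,(S:19/2,Y:17/2):75/16):13/16,(I:-21/4,O:29/4):191/16):225/32,W:225/32)
total length: 1213/16

1213/16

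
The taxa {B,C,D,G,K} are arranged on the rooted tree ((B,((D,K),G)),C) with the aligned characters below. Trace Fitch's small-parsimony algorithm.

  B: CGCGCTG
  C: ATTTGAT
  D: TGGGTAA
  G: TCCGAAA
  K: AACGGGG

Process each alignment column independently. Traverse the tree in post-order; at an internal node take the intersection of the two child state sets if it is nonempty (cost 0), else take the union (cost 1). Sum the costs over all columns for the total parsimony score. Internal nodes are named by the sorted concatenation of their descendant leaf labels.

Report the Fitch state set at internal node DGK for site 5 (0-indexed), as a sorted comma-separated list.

[col 0] DK: children D:{T}, K:{A} ∪→ {A,T}; cost 1
[col 0] DGK: children DK:{A,T}, G:{T} ∩→ {T}; cost 0
[col 0] BDGK: children B:{C}, DGK:{T} ∪→ {C,T}; cost 1
[col 0] BCDGK: children BDGK:{C,T}, C:{A} ∪→ {A,C,T}; cost 1
[col 1] DK: children D:{G}, K:{A} ∪→ {A,G}; cost 1
[col 1] DGK: children DK:{A,G}, G:{C} ∪→ {A,C,G}; cost 1
[col 1] BDGK: children B:{G}, DGK:{A,C,G} ∩→ {G}; cost 0
[col 1] BCDGK: children BDGK:{G}, C:{T} ∪→ {G,T}; cost 1
[col 2] DK: children D:{G}, K:{C} ∪→ {C,G}; cost 1
[col 2] DGK: children DK:{C,G}, G:{C} ∩→ {C}; cost 0
[col 2] BDGK: children B:{C}, DGK:{C} ∩→ {C}; cost 0
[col 2] BCDGK: children BDGK:{C}, C:{T} ∪→ {C,T}; cost 1
[col 3] DK: children D:{G}, K:{G} ∩→ {G}; cost 0
[col 3] DGK: children DK:{G}, G:{G} ∩→ {G}; cost 0
[col 3] BDGK: children B:{G}, DGK:{G} ∩→ {G}; cost 0
[col 3] BCDGK: children BDGK:{G}, C:{T} ∪→ {G,T}; cost 1
[col 4] DK: children D:{T}, K:{G} ∪→ {G,T}; cost 1
[col 4] DGK: children DK:{G,T}, G:{A} ∪→ {A,G,T}; cost 1
[col 4] BDGK: children B:{C}, DGK:{A,G,T} ∪→ {A,C,G,T}; cost 1
[col 4] BCDGK: children BDGK:{A,C,G,T}, C:{G} ∩→ {G}; cost 0
[col 5] DK: children D:{A}, K:{G} ∪→ {A,G}; cost 1
[col 5] DGK: children DK:{A,G}, G:{A} ∩→ {A}; cost 0
[col 5] BDGK: children B:{T}, DGK:{A} ∪→ {A,T}; cost 1
[col 5] BCDGK: children BDGK:{A,T}, C:{A} ∩→ {A}; cost 0
[col 6] DK: children D:{A}, K:{G} ∪→ {A,G}; cost 1
[col 6] DGK: children DK:{A,G}, G:{A} ∩→ {A}; cost 0
[col 6] BDGK: children B:{G}, DGK:{A} ∪→ {A,G}; cost 1
[col 6] BCDGK: children BDGK:{A,G}, C:{T} ∪→ {A,G,T}; cost 1
per-site changes: [3, 3, 2, 1, 3, 2, 3]; total = 17

A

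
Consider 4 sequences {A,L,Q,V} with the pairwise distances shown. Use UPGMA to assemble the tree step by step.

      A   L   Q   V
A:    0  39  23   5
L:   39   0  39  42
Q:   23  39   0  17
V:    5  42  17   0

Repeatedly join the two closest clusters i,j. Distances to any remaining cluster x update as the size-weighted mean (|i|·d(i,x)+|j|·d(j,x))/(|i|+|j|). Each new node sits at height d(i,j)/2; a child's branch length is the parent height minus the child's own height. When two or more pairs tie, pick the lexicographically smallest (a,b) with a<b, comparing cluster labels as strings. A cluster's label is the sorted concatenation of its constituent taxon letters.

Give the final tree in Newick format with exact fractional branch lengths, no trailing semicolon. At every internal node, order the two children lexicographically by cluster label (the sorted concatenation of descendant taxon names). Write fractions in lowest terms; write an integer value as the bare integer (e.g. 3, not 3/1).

(((A:5/2,V:5/2):15/2,Q:10):10,L:20)

iteration 1: select A,V (d=5); attach at lengths (5/2, 5/2); label the merged cluster AV
  updated: d(AV,L)=81/2, d(AV,Q)=20
iteration 2: select AV,Q (d=20); attach at lengths (15/2, 10); label the merged cluster AQV
  updated: d(AQV,L)=40
iteration 3: select AQV,L (d=40); attach at lengths (10, 20); label the merged cluster ALQV
final tree: (((A:5/2,V:5/2):15/2,Q:10):10,L:20)
total length: 105/2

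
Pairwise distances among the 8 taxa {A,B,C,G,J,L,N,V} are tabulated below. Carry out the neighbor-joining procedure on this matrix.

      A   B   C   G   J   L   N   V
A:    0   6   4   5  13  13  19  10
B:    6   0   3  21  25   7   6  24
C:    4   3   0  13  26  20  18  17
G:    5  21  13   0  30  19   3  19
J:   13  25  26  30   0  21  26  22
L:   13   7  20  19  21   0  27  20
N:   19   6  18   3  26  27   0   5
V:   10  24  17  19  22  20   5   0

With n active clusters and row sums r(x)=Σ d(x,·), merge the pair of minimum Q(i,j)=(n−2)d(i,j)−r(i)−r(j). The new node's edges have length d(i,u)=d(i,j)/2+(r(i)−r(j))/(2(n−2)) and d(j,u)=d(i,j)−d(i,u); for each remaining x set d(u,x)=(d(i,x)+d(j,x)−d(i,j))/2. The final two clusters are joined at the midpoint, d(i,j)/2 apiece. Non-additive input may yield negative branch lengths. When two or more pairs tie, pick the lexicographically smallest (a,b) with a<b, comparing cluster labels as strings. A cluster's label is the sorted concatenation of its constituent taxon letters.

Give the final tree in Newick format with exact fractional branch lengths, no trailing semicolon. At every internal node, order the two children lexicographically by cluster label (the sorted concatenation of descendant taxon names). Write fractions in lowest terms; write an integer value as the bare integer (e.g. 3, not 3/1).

1. join G+N (d=3, Q=-196) ⇒ GN; edges |G|=2, |N|=1
  updated: d(A,GN)=21/2, d(B,GN)=12, d(C,GN)=14, d(GN,J)=53/2, d(GN,L)=43/2, d(GN,V)=21/2
2. join B+C (d=3, Q=-146) ⇒ BC; edges |B|=4/5, |C|=11/5
  updated: d(A,BC)=7/2, d(BC,GN)=23/2, d(BC,J)=24, d(BC,L)=12, d(BC,V)=19
3. join GN+V (d=21/2, Q=-120) ⇒ GNV; edges |GN|=41/8, |V|=43/8
  updated: d(A,GNV)=5, d(BC,GNV)=10, d(GNV,J)=19, d(GNV,L)=31/2
4. join J+L (d=21, Q=-151/2) ⇒ JL; edges |J|=157/12, |L|=95/12
  updated: d(A,JL)=5/2, d(BC,JL)=15/2, d(GNV,JL)=27/4
5. join A+BC (d=7/2, Q=-25) ⇒ ABC; edges |A|=-3/4, |BC|=17/4
  updated: d(ABC,GNV)=23/4, d(ABC,JL)=13/4
6. join ABC+GNV (d=23/4, Q=-63/4) ⇒ ABCGNV; edges |ABC|=9/8, |GNV|=37/8
  updated: d(ABCGNV,JL)=17/8
7. join ABCGNV+JL (d=17/8) ⇒ ABCGJLNV; edges |ABCGNV|=17/16, |JL|=17/16
final tree: (((A:-3/4,(B:4/5,C:11/5):17/4):9/8,((G:2,N:1):41/8,V:43/8):37/8):17/16,(J:157/12,L:95/12):17/16)
total length: 391/8

(((A:-3/4,(B:4/5,C:11/5):17/4):9/8,((G:2,N:1):41/8,V:43/8):37/8):17/16,(J:157/12,L:95/12):17/16)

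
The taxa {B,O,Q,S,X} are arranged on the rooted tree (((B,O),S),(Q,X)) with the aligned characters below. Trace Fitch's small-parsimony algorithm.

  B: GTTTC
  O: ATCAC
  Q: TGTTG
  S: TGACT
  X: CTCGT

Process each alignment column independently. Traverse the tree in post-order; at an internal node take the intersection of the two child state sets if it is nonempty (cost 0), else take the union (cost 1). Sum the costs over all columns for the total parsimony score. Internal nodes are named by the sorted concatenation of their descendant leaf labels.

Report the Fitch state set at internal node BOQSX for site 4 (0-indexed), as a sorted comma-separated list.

T

[col 0] BO: children B:{G}, O:{A} ∪→ {A,G}; cost 1
[col 0] BOS: children BO:{A,G}, S:{T} ∪→ {A,G,T}; cost 1
[col 0] QX: children Q:{T}, X:{C} ∪→ {C,T}; cost 1
[col 0] BOQSX: children BOS:{A,G,T}, QX:{C,T} ∩→ {T}; cost 0
[col 1] BO: children B:{T}, O:{T} ∩→ {T}; cost 0
[col 1] BOS: children BO:{T}, S:{G} ∪→ {G,T}; cost 1
[col 1] QX: children Q:{G}, X:{T} ∪→ {G,T}; cost 1
[col 1] BOQSX: children BOS:{G,T}, QX:{G,T} ∩→ {G,T}; cost 0
[col 2] BO: children B:{T}, O:{C} ∪→ {C,T}; cost 1
[col 2] BOS: children BO:{C,T}, S:{A} ∪→ {A,C,T}; cost 1
[col 2] QX: children Q:{T}, X:{C} ∪→ {C,T}; cost 1
[col 2] BOQSX: children BOS:{A,C,T}, QX:{C,T} ∩→ {C,T}; cost 0
[col 3] BO: children B:{T}, O:{A} ∪→ {A,T}; cost 1
[col 3] BOS: children BO:{A,T}, S:{C} ∪→ {A,C,T}; cost 1
[col 3] QX: children Q:{T}, X:{G} ∪→ {G,T}; cost 1
[col 3] BOQSX: children BOS:{A,C,T}, QX:{G,T} ∩→ {T}; cost 0
[col 4] BO: children B:{C}, O:{C} ∩→ {C}; cost 0
[col 4] BOS: children BO:{C}, S:{T} ∪→ {C,T}; cost 1
[col 4] QX: children Q:{G}, X:{T} ∪→ {G,T}; cost 1
[col 4] BOQSX: children BOS:{C,T}, QX:{G,T} ∩→ {T}; cost 0
per-site changes: [3, 2, 3, 3, 2]; total = 13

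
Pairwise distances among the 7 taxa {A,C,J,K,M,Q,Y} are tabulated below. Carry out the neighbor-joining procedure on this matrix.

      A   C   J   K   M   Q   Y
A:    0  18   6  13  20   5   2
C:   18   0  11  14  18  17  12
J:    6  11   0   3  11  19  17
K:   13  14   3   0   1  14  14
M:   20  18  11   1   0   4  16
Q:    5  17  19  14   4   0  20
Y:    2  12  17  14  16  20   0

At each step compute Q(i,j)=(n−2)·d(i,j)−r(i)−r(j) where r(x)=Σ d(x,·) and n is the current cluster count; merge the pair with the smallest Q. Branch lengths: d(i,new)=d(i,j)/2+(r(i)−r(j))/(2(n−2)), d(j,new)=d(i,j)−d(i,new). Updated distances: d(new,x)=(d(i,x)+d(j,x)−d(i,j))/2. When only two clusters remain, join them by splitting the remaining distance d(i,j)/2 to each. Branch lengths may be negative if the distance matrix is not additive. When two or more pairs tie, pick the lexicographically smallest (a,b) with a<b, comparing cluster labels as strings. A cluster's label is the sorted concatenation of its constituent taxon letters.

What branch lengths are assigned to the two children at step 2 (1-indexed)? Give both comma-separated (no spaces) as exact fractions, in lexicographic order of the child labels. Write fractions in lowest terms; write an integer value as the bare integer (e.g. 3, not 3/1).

3/16,61/16

step 1: merge (A,Y) at d=2, Q=-135; branch lengths A→-7/10, Y→27/10; new cluster AY
  updated: d(AY,C)=14, d(AY,J)=21/2, d(AY,K)=25/2, d(AY,M)=17, d(AY,Q)=23/2
step 2: merge (M,Q) at d=4, Q=-201/2; branch lengths M→3/16, Q→61/16; new cluster MQ
  updated: d(AY,MQ)=49/4, d(C,MQ)=31/2, d(J,MQ)=13, d(K,MQ)=11/2
step 3: merge (K,MQ) at d=11/2, Q=-259/4; branch lengths K→7/8, MQ→37/8; new cluster KMQ
  updated: d(AY,KMQ)=77/8, d(C,KMQ)=12, d(J,KMQ)=21/4
step 4: merge (AY,C) at d=14, Q=-345/8; branch lengths AY→201/32, C→247/32; new cluster ACY
  updated: d(ACY,J)=15/4, d(ACY,KMQ)=61/16
step 5: merge (ACY,J) at d=15/4, Q=-205/16; branch lengths ACY→37/32, J→83/32; new cluster ACJY
  updated: d(ACJY,KMQ)=85/32
step 6: merge (ACJY,KMQ) at d=85/32; branch lengths ACJY→85/64, KMQ→85/64; new cluster ACJKMQY
final tree: ((((A:-7/10,Y:27/10):201/32,C:247/32):37/32,J:83/32):85/64,(K:7/8,(M:3/16,Q:61/16):37/8):85/64)
total length: 1021/32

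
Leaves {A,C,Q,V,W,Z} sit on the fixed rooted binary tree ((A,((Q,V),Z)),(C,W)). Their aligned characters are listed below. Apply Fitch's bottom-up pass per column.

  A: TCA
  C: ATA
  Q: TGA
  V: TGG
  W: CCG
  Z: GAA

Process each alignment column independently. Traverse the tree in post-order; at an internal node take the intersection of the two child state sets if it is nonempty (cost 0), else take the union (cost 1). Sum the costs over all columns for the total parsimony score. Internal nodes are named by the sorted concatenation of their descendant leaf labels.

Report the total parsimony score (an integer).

8

QV@0: {T} ∩ {T} = {T} (intersection, +0)
QVZ@0: {T} ∪ {G} = {G,T} (union, +1)
AQVZ@0: {T} ∩ {G,T} = {T} (intersection, +0)
CW@0: {A} ∪ {C} = {A,C} (union, +1)
ACQVWZ@0: {T} ∪ {A,C} = {A,C,T} (union, +1)
QV@1: {G} ∩ {G} = {G} (intersection, +0)
QVZ@1: {G} ∪ {A} = {A,G} (union, +1)
AQVZ@1: {C} ∪ {A,G} = {A,C,G} (union, +1)
CW@1: {T} ∪ {C} = {C,T} (union, +1)
ACQVWZ@1: {A,C,G} ∩ {C,T} = {C} (intersection, +0)
QV@2: {A} ∪ {G} = {A,G} (union, +1)
QVZ@2: {A,G} ∩ {A} = {A} (intersection, +0)
AQVZ@2: {A} ∩ {A} = {A} (intersection, +0)
CW@2: {A} ∪ {G} = {A,G} (union, +1)
ACQVWZ@2: {A} ∩ {A,G} = {A} (intersection, +0)
per-site changes: [3, 3, 2]; total = 8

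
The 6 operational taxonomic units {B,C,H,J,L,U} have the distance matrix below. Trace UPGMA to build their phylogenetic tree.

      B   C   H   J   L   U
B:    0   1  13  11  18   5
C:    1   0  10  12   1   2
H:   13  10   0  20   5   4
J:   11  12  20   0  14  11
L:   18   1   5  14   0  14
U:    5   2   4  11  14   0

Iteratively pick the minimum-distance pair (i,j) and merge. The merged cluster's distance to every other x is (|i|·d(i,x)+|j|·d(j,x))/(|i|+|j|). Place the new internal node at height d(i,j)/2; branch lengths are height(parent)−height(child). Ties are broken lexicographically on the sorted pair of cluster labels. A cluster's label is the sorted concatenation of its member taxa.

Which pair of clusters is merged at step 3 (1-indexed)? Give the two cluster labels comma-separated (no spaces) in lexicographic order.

1. join B+C (d=1) ⇒ BC; edges |B|=1/2, |C|=1/2
  updated: d(BC,H)=23/2, d(BC,J)=23/2, d(BC,L)=19/2, d(BC,U)=7/2
2. join BC+U (d=7/2) ⇒ BCU; edges |BC|=5/4, |U|=7/4
  updated: d(BCU,H)=9, d(BCU,J)=34/3, d(BCU,L)=11
3. join H+L (d=5) ⇒ HL; edges |H|=5/2, |L|=5/2
  updated: d(BCU,HL)=10, d(HL,J)=17
4. join BCU+HL (d=10) ⇒ BCHLU; edges |BCU|=13/4, |HL|=5/2
  updated: d(BCHLU,J)=68/5
5. join BCHLU+J (d=68/5) ⇒ BCHJLU; edges |BCHLU|=9/5, |J|=34/5
final tree: ((((B:1/2,C:1/2):5/4,U:7/4):13/4,(H:5/2,L:5/2):5/2):9/5,J:34/5)
total length: 467/20

H,L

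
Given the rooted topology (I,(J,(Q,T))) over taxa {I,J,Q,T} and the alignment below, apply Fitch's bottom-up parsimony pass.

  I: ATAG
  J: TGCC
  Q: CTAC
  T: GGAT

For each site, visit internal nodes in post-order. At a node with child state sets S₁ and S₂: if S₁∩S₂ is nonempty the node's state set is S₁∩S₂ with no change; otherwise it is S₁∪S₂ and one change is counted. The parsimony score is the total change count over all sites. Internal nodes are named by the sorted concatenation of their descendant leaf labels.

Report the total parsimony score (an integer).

8

site 0, node QT: Q={C} ∪ T={G} → {C,G} (+1)
site 0, node JQT: J={T} ∪ QT={C,G} → {C,G,T} (+1)
site 0, node IJQT: I={A} ∪ JQT={C,G,T} → {A,C,G,T} (+1)
site 1, node QT: Q={T} ∪ T={G} → {G,T} (+1)
site 1, node JQT: J={G} ∩ QT={G,T} → {G} (+0)
site 1, node IJQT: I={T} ∪ JQT={G} → {G,T} (+1)
site 2, node QT: Q={A} ∩ T={A} → {A} (+0)
site 2, node JQT: J={C} ∪ QT={A} → {A,C} (+1)
site 2, node IJQT: I={A} ∩ JQT={A,C} → {A} (+0)
site 3, node QT: Q={C} ∪ T={T} → {C,T} (+1)
site 3, node JQT: J={C} ∩ QT={C,T} → {C} (+0)
site 3, node IJQT: I={G} ∪ JQT={C} → {C,G} (+1)
per-site changes: [3, 2, 1, 2]; total = 8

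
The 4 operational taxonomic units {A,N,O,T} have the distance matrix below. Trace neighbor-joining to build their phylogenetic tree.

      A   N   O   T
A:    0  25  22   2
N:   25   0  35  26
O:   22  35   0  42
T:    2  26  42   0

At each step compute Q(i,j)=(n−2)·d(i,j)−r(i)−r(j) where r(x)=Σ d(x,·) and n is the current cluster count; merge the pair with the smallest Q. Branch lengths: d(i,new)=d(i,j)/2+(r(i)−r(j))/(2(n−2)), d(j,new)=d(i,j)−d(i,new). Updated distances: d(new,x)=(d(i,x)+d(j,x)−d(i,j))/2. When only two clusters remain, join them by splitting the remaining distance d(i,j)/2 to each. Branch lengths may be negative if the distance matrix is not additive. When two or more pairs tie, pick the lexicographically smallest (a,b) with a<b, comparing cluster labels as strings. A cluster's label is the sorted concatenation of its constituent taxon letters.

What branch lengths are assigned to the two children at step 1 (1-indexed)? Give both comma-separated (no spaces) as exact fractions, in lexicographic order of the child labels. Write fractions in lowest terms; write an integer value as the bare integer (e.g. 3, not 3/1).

-17/4,25/4

iteration 1: select A,T (d=2, Q=-115); attach at lengths (-17/4, 25/4); label the merged cluster AT
  updated: d(AT,N)=49/2, d(AT,O)=31
iteration 2: select AT,N (d=49/2, Q=-181/2); attach at lengths (41/4, 57/4); label the merged cluster ANT
  updated: d(ANT,O)=83/4
iteration 3: select ANT,O (d=83/4); attach at lengths (83/8, 83/8); label the merged cluster ANOT
final tree: (((A:-17/4,T:25/4):41/4,N:57/4):83/8,O:83/8)
total length: 189/4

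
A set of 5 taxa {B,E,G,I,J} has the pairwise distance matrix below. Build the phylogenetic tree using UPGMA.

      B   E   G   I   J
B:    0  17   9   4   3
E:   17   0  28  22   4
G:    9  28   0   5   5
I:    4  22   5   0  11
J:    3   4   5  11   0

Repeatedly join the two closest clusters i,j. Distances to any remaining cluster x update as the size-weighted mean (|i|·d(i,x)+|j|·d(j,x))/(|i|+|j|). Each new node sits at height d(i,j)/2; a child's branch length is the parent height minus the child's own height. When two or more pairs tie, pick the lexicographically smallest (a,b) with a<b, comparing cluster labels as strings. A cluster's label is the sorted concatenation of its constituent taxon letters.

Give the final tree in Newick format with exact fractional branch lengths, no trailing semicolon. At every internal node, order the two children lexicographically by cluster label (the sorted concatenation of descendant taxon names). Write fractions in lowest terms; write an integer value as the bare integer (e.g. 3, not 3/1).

1. join B+J (d=3) ⇒ BJ; edges |B|=3/2, |J|=3/2
  updated: d(BJ,E)=21/2, d(BJ,G)=7, d(BJ,I)=15/2
2. join G+I (d=5) ⇒ GI; edges |G|=5/2, |I|=5/2
  updated: d(BJ,GI)=29/4, d(E,GI)=25
3. join BJ+GI (d=29/4) ⇒ BGIJ; edges |BJ|=17/8, |GI|=9/8
  updated: d(BGIJ,E)=71/4
4. join BGIJ+E (d=71/4) ⇒ BEGIJ; edges |BGIJ|=21/4, |E|=71/8
final tree: (((B:3/2,J:3/2):17/8,(G:5/2,I:5/2):9/8):21/4,E:71/8)
total length: 203/8

(((B:3/2,J:3/2):17/8,(G:5/2,I:5/2):9/8):21/4,E:71/8)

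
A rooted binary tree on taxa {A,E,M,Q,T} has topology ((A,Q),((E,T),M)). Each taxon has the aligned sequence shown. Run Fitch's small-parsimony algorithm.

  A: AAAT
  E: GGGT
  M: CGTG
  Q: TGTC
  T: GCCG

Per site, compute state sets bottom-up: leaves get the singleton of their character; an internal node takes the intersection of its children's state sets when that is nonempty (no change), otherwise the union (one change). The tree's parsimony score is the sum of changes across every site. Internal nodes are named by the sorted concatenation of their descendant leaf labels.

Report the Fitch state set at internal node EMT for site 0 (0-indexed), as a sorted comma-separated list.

C,G

site 0, node AQ: A={A} ∪ Q={T} → {A,T} (+1)
site 0, node ET: E={G} ∩ T={G} → {G} (+0)
site 0, node EMT: ET={G} ∪ M={C} → {C,G} (+1)
site 0, node AEMQT: AQ={A,T} ∪ EMT={C,G} → {A,C,G,T} (+1)
site 1, node AQ: A={A} ∪ Q={G} → {A,G} (+1)
site 1, node ET: E={G} ∪ T={C} → {C,G} (+1)
site 1, node EMT: ET={C,G} ∩ M={G} → {G} (+0)
site 1, node AEMQT: AQ={A,G} ∩ EMT={G} → {G} (+0)
site 2, node AQ: A={A} ∪ Q={T} → {A,T} (+1)
site 2, node ET: E={G} ∪ T={C} → {C,G} (+1)
site 2, node EMT: ET={C,G} ∪ M={T} → {C,G,T} (+1)
site 2, node AEMQT: AQ={A,T} ∩ EMT={C,G,T} → {T} (+0)
site 3, node AQ: A={T} ∪ Q={C} → {C,T} (+1)
site 3, node ET: E={T} ∪ T={G} → {G,T} (+1)
site 3, node EMT: ET={G,T} ∩ M={G} → {G} (+0)
site 3, node AEMQT: AQ={C,T} ∪ EMT={G} → {C,G,T} (+1)
per-site changes: [3, 2, 3, 3]; total = 11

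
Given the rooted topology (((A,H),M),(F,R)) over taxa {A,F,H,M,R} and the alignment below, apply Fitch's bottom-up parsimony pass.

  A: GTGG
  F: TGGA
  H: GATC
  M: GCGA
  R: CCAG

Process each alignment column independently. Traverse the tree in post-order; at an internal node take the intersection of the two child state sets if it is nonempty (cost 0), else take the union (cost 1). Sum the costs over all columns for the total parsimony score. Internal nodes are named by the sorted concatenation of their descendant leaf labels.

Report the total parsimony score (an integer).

AH@0: {G} ∩ {G} = {G} (intersection, +0)
AHM@0: {G} ∩ {G} = {G} (intersection, +0)
FR@0: {T} ∪ {C} = {C,T} (union, +1)
AFHMR@0: {G} ∪ {C,T} = {C,G,T} (union, +1)
AH@1: {T} ∪ {A} = {A,T} (union, +1)
AHM@1: {A,T} ∪ {C} = {A,C,T} (union, +1)
FR@1: {G} ∪ {C} = {C,G} (union, +1)
AFHMR@1: {A,C,T} ∩ {C,G} = {C} (intersection, +0)
AH@2: {G} ∪ {T} = {G,T} (union, +1)
AHM@2: {G,T} ∩ {G} = {G} (intersection, +0)
FR@2: {G} ∪ {A} = {A,G} (union, +1)
AFHMR@2: {G} ∩ {A,G} = {G} (intersection, +0)
AH@3: {G} ∪ {C} = {C,G} (union, +1)
AHM@3: {C,G} ∪ {A} = {A,C,G} (union, +1)
FR@3: {A} ∪ {G} = {A,G} (union, +1)
AFHMR@3: {A,C,G} ∩ {A,G} = {A,G} (intersection, +0)
per-site changes: [2, 3, 2, 3]; total = 10

10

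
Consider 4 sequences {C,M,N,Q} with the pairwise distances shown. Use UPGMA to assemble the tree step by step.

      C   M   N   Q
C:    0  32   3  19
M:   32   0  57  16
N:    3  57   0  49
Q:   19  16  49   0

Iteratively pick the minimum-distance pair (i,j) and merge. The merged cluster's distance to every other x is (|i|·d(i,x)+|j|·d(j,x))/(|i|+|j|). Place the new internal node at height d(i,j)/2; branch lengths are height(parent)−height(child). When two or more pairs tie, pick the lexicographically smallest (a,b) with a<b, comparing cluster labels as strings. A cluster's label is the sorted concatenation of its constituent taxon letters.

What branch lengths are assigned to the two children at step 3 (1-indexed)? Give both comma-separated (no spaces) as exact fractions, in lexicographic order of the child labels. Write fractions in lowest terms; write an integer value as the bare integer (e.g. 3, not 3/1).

step 1: merge (C,N) at d=3; branch lengths C→3/2, N→3/2; new cluster CN
  updated: d(CN,M)=89/2, d(CN,Q)=34
step 2: merge (M,Q) at d=16; branch lengths M→8, Q→8; new cluster MQ
  updated: d(CN,MQ)=157/4
step 3: merge (CN,MQ) at d=157/4; branch lengths CN→145/8, MQ→93/8; new cluster CMNQ
final tree: ((C:3/2,N:3/2):145/8,(M:8,Q:8):93/8)
total length: 195/4

145/8,93/8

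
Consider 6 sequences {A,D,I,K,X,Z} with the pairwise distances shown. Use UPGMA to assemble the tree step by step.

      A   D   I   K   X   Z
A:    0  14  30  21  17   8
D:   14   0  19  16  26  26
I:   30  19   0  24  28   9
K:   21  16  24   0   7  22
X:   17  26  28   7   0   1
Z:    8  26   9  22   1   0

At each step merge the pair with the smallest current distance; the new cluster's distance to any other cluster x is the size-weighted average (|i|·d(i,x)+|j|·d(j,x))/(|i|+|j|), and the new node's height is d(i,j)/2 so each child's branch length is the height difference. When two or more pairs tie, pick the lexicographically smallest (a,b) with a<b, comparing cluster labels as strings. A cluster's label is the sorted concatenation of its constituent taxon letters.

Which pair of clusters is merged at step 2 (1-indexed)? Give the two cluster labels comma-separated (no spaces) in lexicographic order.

iteration 1: select X,Z (d=1); attach at lengths (1/2, 1/2); label the merged cluster XZ
  updated: d(A,XZ)=25/2, d(D,XZ)=26, d(I,XZ)=37/2, d(K,XZ)=29/2
iteration 2: select A,XZ (d=25/2); attach at lengths (25/4, 23/4); label the merged cluster AXZ
  updated: d(AXZ,D)=22, d(AXZ,I)=67/3, d(AXZ,K)=50/3
iteration 3: select D,K (d=16); attach at lengths (8, 8); label the merged cluster DK
  updated: d(AXZ,DK)=58/3, d(DK,I)=43/2
iteration 4: select AXZ,DK (d=58/3); attach at lengths (41/12, 5/3); label the merged cluster ADKXZ
  updated: d(ADKXZ,I)=22
iteration 5: select ADKXZ,I (d=22); attach at lengths (4/3, 11); label the merged cluster ADIKXZ
final tree: (((A:25/4,(X:1/2,Z:1/2):23/4):41/12,(D:8,K:8):5/3):4/3,I:11)
total length: 557/12

A,XZ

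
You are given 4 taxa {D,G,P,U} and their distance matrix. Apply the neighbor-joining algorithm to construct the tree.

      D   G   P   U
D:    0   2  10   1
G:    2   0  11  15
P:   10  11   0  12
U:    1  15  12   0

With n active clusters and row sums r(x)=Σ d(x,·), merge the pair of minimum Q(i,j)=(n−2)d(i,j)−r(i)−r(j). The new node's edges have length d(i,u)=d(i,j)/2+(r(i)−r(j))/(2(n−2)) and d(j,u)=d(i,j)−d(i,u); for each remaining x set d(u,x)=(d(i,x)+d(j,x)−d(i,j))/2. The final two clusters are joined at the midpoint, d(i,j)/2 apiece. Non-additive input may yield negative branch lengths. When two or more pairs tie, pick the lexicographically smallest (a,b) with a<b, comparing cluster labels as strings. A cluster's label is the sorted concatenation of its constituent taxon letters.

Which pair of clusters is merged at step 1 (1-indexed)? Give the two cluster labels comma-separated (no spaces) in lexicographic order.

iteration 1: select D,U (d=1, Q=-39); attach at lengths (-13/4, 17/4); label the merged cluster DU
  updated: d(DU,G)=8, d(DU,P)=21/2
iteration 2: select DU,G (d=8, Q=-59/2); attach at lengths (15/4, 17/4); label the merged cluster DGU
  updated: d(DGU,P)=27/4
iteration 3: select DGU,P (d=27/4); attach at lengths (27/8, 27/8); label the merged cluster DGPU
final tree: (((D:-13/4,U:17/4):15/4,G:17/4):27/8,P:27/8)
total length: 63/4

D,U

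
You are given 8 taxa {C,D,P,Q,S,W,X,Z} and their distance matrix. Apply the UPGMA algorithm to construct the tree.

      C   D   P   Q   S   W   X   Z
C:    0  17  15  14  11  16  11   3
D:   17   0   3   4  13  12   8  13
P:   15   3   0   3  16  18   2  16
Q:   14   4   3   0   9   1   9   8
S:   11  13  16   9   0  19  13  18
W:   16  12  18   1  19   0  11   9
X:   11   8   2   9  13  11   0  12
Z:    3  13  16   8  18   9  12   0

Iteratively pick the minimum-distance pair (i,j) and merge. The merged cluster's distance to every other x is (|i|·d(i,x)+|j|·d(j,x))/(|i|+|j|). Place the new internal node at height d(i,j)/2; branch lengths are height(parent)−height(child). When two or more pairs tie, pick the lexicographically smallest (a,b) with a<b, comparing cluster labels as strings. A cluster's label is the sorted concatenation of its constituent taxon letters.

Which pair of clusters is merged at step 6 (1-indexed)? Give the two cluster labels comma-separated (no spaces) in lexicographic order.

step 1: merge (Q,W) at d=1; branch lengths Q→1/2, W→1/2; new cluster QW
  updated: d(C,QW)=15, d(D,QW)=8, d(P,QW)=21/2, d(QW,S)=14, d(QW,X)=10, d(QW,Z)=17/2
step 2: merge (P,X) at d=2; branch lengths P→1, X→1; new cluster PX
  updated: d(C,PX)=13, d(D,PX)=11/2, d(PX,QW)=41/4, d(PX,S)=29/2, d(PX,Z)=14
step 3: merge (C,Z) at d=3; branch lengths C→3/2, Z→3/2; new cluster CZ
  updated: d(CZ,D)=15, d(CZ,PX)=27/2, d(CZ,QW)=47/4, d(CZ,S)=29/2
step 4: merge (D,PX) at d=11/2; branch lengths D→11/4, PX→7/4; new cluster DPX
  updated: d(CZ,DPX)=14, d(DPX,QW)=19/2, d(DPX,S)=14
step 5: merge (DPX,QW) at d=19/2; branch lengths DPX→2, QW→17/4; new cluster DPQWX
  updated: d(CZ,DPQWX)=131/10, d(DPQWX,S)=14
step 6: merge (CZ,DPQWX) at d=131/10; branch lengths CZ→101/20, DPQWX→9/5; new cluster CDPQWXZ
  updated: d(CDPQWXZ,S)=99/7
step 7: merge (CDPQWXZ,S) at d=99/7; branch lengths CDPQWXZ→73/140, S→99/14; new cluster CDPQSWXZ
final tree: (((C:3/2,Z:3/2):101/20,((D:11/4,(P:1,X:1):7/4):2,(Q:1/2,W:1/2):17/4):9/5):73/140,S:99/14)
total length: 4367/140

CZ,DPQWX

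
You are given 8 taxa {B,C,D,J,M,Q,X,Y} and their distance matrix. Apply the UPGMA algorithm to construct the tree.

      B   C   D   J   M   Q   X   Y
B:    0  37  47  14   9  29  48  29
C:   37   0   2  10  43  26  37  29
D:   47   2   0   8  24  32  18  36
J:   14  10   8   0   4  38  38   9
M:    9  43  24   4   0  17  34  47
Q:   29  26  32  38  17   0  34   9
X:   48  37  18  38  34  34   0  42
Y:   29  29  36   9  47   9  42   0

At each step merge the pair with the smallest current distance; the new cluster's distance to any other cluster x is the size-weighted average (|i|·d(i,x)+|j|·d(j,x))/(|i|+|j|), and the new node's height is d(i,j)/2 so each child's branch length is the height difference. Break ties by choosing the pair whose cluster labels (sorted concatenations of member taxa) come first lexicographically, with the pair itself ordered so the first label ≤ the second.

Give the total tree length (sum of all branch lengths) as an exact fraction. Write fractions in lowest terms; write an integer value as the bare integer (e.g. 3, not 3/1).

4417/60

1. join C+D (d=2) ⇒ CD; edges |C|=1, |D|=1
  updated: d(B,CD)=42, d(CD,J)=9, d(CD,M)=67/2, d(CD,Q)=29, d(CD,X)=55/2, d(CD,Y)=65/2
2. join J+M (d=4) ⇒ JM; edges |J|=2, |M|=2
  updated: d(B,JM)=23/2, d(CD,JM)=85/4, d(JM,Q)=55/2, d(JM,X)=36, d(JM,Y)=28
3. join Q+Y (d=9) ⇒ QY; edges |Q|=9/2, |Y|=9/2
  updated: d(B,QY)=29, d(CD,QY)=123/4, d(JM,QY)=111/4, d(QY,X)=38
4. join B+JM (d=23/2) ⇒ BJM; edges |B|=23/4, |JM|=15/4
  updated: d(BJM,CD)=169/6, d(BJM,QY)=169/6, d(BJM,X)=40
5. join CD+X (d=55/2) ⇒ CDX; edges |CD|=51/4, |X|=55/4
  updated: d(BJM,CDX)=289/9, d(CDX,QY)=199/6
6. join BJM+QY (d=169/6) ⇒ BJMQY; edges |BJM|=25/3, |QY|=115/12
  updated: d(BJMQY,CDX)=488/15
7. join BJMQY+CDX (d=488/15) ⇒ BCDJMQXY; edges |BJMQY|=131/60, |CDX|=151/60
final tree: (((B:23/4,(J:2,M:2):15/4):25/3,(Q:9/2,Y:9/2):115/12):131/60,((C:1,D:1):51/4,X:55/4):151/60)
total length: 4417/60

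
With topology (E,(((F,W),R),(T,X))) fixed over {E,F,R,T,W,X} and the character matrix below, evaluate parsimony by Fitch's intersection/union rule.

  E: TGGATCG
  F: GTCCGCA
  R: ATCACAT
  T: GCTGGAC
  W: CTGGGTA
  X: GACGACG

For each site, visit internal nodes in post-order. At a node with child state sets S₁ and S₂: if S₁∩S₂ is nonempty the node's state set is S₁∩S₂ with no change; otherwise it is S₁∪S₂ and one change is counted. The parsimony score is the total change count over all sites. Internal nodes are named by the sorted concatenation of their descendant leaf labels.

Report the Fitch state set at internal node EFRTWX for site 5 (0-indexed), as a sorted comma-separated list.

C

FW@0: {G} ∪ {C} = {C,G} (union, +1)
FRW@0: {C,G} ∪ {A} = {A,C,G} (union, +1)
TX@0: {G} ∩ {G} = {G} (intersection, +0)
FRTWX@0: {A,C,G} ∩ {G} = {G} (intersection, +0)
EFRTWX@0: {T} ∪ {G} = {G,T} (union, +1)
FW@1: {T} ∩ {T} = {T} (intersection, +0)
FRW@1: {T} ∩ {T} = {T} (intersection, +0)
TX@1: {C} ∪ {A} = {A,C} (union, +1)
FRTWX@1: {T} ∪ {A,C} = {A,C,T} (union, +1)
EFRTWX@1: {G} ∪ {A,C,T} = {A,C,G,T} (union, +1)
FW@2: {C} ∪ {G} = {C,G} (union, +1)
FRW@2: {C,G} ∩ {C} = {C} (intersection, +0)
TX@2: {T} ∪ {C} = {C,T} (union, +1)
FRTWX@2: {C} ∩ {C,T} = {C} (intersection, +0)
EFRTWX@2: {G} ∪ {C} = {C,G} (union, +1)
FW@3: {C} ∪ {G} = {C,G} (union, +1)
FRW@3: {C,G} ∪ {A} = {A,C,G} (union, +1)
TX@3: {G} ∩ {G} = {G} (intersection, +0)
FRTWX@3: {A,C,G} ∩ {G} = {G} (intersection, +0)
EFRTWX@3: {A} ∪ {G} = {A,G} (union, +1)
FW@4: {G} ∩ {G} = {G} (intersection, +0)
FRW@4: {G} ∪ {C} = {C,G} (union, +1)
TX@4: {G} ∪ {A} = {A,G} (union, +1)
FRTWX@4: {C,G} ∩ {A,G} = {G} (intersection, +0)
EFRTWX@4: {T} ∪ {G} = {G,T} (union, +1)
FW@5: {C} ∪ {T} = {C,T} (union, +1)
FRW@5: {C,T} ∪ {A} = {A,C,T} (union, +1)
TX@5: {A} ∪ {C} = {A,C} (union, +1)
FRTWX@5: {A,C,T} ∩ {A,C} = {A,C} (intersection, +0)
EFRTWX@5: {C} ∩ {A,C} = {C} (intersection, +0)
FW@6: {A} ∩ {A} = {A} (intersection, +0)
FRW@6: {A} ∪ {T} = {A,T} (union, +1)
TX@6: {C} ∪ {G} = {C,G} (union, +1)
FRTWX@6: {A,T} ∪ {C,G} = {A,C,G,T} (union, +1)
EFRTWX@6: {G} ∩ {A,C,G,T} = {G} (intersection, +0)
per-site changes: [3, 3, 3, 3, 3, 3, 3]; total = 21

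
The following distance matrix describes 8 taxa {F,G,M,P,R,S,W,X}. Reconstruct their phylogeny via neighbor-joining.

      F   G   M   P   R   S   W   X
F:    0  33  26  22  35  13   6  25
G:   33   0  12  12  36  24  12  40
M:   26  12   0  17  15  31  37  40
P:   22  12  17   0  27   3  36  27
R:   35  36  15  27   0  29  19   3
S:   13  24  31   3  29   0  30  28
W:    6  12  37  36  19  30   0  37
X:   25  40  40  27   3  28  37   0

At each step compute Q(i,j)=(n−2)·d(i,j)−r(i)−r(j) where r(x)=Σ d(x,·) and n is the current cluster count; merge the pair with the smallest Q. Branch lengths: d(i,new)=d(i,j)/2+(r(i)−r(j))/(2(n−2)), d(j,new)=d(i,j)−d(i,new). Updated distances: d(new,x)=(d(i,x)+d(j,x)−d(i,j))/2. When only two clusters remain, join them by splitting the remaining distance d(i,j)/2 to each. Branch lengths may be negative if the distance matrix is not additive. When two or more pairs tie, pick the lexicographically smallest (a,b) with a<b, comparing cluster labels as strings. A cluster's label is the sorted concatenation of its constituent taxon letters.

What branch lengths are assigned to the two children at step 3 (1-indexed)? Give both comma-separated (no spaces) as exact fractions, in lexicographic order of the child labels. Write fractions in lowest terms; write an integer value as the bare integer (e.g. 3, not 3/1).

1. join R+X (d=3, Q=-346) ⇒ RX; edges |R|=-3/2, |X|=9/2
  updated: d(F,RX)=57/2, d(G,RX)=73/2, d(M,RX)=26, d(P,RX)=51/2, d(RX,S)=27, d(RX,W)=53/2
2. join F+W (d=6, Q=-246) ⇒ FW; edges |F|=11/10, |W|=49/10
  updated: d(FW,G)=39/2, d(FW,M)=57/2, d(FW,P)=26, d(FW,RX)=49/2, d(FW,S)=37/2
3. join P+S (d=3, Q=-175) ⇒ PS; edges |P|=-1, |S|=4
  updated: d(FW,PS)=83/4, d(G,PS)=33/2, d(M,PS)=45/2, d(PS,RX)=99/4
4. join G+M (d=12, Q=-275/2) ⇒ GM; edges |G|=21/4, |M|=27/4
  updated: d(FW,GM)=18, d(GM,PS)=27/2, d(GM,RX)=101/4
5. join FW+RX (d=49/2, Q=-355/4) ⇒ FRWX; edges |FW|=151/16, |RX|=241/16
  updated: d(FRWX,GM)=75/8, d(FRWX,PS)=21/2
6. join FRWX+GM (d=75/8, Q=-267/8) ⇒ FGMRWX; edges |FRWX|=51/16, |GM|=99/16
  updated: d(FGMRWX,PS)=117/16
7. join FGMRWX+PS (d=117/16) ⇒ FGMPRSWX; edges |FGMRWX|=117/32, |PS|=117/32
final tree: ((((F:11/10,W:49/10):151/16,(R:-3/2,X:9/2):241/16):51/16,(G:21/4,M:27/4):99/16):117/32,(P:-1,S:4):117/32)
total length: 1043/16

-1,4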